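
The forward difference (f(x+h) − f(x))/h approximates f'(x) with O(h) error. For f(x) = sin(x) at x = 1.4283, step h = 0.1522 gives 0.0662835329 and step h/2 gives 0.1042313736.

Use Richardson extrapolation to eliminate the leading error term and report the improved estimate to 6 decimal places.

With r = 1 the leading error scales as h^1, so the weight is 2^1 = 2.
2 × 0.1042313736 = 0.2084627472; 0.2084627472 − 0.0662835329 = 0.1421792143
0.1421792143 ÷ 1 = 0.1421792143
Shift from A(h/2): +0.0379478407.

0.142179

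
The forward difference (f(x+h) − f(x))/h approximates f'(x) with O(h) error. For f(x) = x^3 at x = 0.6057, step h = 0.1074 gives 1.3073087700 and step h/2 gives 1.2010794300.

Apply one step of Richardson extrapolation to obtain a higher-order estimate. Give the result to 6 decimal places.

Leading term ∝ h^1; use weight 2 = 2^1.
Difference of the inputs: 1.2010794300 − 1.3073087700 = -0.1062293400
Divide by 2^1 − 1 = 1: (-0.1062293400)/1 = -0.1062293400
R = 1.2010794300 − 0.1062293400 = 1.0948500900

1.094850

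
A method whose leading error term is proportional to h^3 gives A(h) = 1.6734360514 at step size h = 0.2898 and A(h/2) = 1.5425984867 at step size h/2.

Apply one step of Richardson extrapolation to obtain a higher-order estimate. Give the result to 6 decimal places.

Method order is 3; weight 2^3 = 8.
A(h/2) − A(h) = 1.5425984867 − 1.6734360514 = -0.1308375647
Divide by 2^3 − 1 = 7: (-0.1308375647)/7 = -0.0186910807
R = 1.5425984867 − 0.0186910807 = 1.5239074060
Shift from A(h/2): −0.0186910807.

1.523907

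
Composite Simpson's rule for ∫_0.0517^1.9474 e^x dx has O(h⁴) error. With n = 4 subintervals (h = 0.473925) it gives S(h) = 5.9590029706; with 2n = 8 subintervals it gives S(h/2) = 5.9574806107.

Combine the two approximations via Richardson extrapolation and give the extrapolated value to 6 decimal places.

5.957379

Leading term ∝ h^4; use weight 16 = 2^4.
16 × 5.9574806107 = 95.3196897712; subtract 5.9590029706 → 89.3606868006
Denominator 16 − 1 = 15.
(16 × 5.9574806107 − 5.9590029706)/(16 − 1) = 5.9573791200
Shift from A(h/2): −0.0001014907.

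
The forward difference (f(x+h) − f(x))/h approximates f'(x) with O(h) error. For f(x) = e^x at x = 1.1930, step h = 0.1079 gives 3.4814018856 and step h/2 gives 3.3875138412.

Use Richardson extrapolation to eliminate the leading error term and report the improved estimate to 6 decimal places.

Order 1 gives 2^r = 2 and 2^r − 1 = 1.
2·3.3875138412 = 6.7750276824; 6.7750276824 − 3.4814018856 = 3.2936257968
Denominator 2 − 1 = 1.
(2·3.3875138412 − 3.4814018856)/(2 − 1) = 3.2936257968
Gap between inputs: 9.389e-02; correction applied: −0.0938880444.

3.293626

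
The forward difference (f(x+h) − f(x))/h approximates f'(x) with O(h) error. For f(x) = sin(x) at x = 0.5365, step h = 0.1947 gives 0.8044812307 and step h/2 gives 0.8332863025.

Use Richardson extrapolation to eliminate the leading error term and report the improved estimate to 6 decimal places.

0.862091

Order 1 gives 2^r = 2 and 2^r − 1 = 1.
2×0.8332863025 − 0.8044812307 = 0.8620913743
Denominator 2 − 1 = 1.
(2×0.8332863025 − 0.8044812307)/(2 − 1) = 0.8620913743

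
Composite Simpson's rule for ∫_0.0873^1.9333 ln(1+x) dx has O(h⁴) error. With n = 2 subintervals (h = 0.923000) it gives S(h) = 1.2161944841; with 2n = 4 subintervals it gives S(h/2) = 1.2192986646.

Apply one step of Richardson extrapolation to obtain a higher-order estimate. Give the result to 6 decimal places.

Method order is 4; weight 2^4 = 16.
Top: 16(1.2192986646) − (1.2161944841) = 18.2925841495
Denominator 16 − 1 = 15.
(16*1.2192986646 − 1.2161944841)/(16 − 1) = 1.2195056100

1.219506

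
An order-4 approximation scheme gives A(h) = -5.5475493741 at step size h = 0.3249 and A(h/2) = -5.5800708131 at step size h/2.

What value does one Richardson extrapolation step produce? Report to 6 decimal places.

The method has order 4: 2^4 = 16.
Top: 16(-5.5800708131) − (-5.5475493741) = -83.7335836355
Denominator 16 − 1 = 15.
Result: -5.5822389090
Correction |R − A(h/2)| = 2.168e-03; gap |A(h/2) − A(h)| = 3.252e-02.

-5.582239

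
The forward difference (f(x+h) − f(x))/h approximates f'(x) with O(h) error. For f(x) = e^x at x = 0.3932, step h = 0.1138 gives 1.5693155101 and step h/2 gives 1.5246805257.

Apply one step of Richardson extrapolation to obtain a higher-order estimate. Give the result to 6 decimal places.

r = 1: numerator weight 2, denominator 1.
Difference of the inputs: 1.5246805257 − 1.5693155101 = -0.0446349844
Correction (A(h/2) − A(h))/(2 − 1) = (-0.0446349844)/1 = -0.0446349844
R = A(h/2) + (A(h/2) − A(h))/1 = 1.5246805257 − 0.0446349844 = 1.4800455413

1.480046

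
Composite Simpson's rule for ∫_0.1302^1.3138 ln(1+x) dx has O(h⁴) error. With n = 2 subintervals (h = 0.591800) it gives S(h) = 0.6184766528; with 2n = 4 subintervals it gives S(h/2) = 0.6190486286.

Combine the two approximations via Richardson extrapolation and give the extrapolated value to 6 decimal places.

0.619087

Leading term ∝ h^4; use weight 16 = 2^4.
16×0.6190486286 − 0.6184766528 = 9.2863014048
Divide by 2^4 − 1 = 15.
Extrapolated: 9.2863014048 / 15 = 0.6190867603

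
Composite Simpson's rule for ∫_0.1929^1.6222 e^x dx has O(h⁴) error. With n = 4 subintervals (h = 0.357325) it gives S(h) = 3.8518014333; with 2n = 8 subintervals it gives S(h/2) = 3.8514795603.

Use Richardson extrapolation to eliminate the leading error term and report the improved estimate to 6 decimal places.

3.851458

r = 4, so 2^r = 16.
Top: 16(3.8514795603) − (3.8518014333) = 57.7718715315
Denominator 16 − 1 = 15.
So the Richardson estimate is 3.8514581021.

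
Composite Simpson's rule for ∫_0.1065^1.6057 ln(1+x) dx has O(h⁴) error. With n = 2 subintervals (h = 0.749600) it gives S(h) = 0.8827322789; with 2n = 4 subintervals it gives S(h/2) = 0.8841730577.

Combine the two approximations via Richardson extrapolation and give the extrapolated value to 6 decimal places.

With r = 4 the leading error scales as h^4, so the weight is 2^4 = 16.
2^4 × A(h/2) = 14.1467689232; minus A(h) gives 13.2640366443.
Denominator 16 − 1 = 15.
Extrapolated: 13.2640366443 / 15 = 0.8842691096
Correction |R − A(h/2)| = 9.605e-05; gap |A(h/2) − A(h)| = 1.441e-03.

0.884269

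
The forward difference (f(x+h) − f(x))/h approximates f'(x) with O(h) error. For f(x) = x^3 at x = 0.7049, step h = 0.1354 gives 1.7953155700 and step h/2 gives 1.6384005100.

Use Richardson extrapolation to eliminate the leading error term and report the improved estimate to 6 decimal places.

1.481485

With r = 1 the leading error scales as h^1, so the weight is 2^1 = 2.
2 × 1.6384005100 = 3.2768010200; subtract 1.7953155700 → 1.4814854500
Extrapolated: 1.4814854500 / 1 = 1.4814854500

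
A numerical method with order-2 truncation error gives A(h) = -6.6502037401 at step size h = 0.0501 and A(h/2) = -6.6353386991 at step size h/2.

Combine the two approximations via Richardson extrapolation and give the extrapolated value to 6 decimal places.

-6.630384

r = 2: numerator weight 4, denominator 3.
A(h/2) − A(h) = -6.6353386991 − (-6.6502037401) = 0.0148650410
Correction (A(h/2) − A(h))/(4 − 1) = 0.0148650410/3 = 0.0049550137
R = A(h/2) + (A(h/2) − A(h))/3 = -6.6353386991 + 0.0049550137 = -6.6303836854
Gap between inputs: 1.487e-02; correction applied: +0.0049550137.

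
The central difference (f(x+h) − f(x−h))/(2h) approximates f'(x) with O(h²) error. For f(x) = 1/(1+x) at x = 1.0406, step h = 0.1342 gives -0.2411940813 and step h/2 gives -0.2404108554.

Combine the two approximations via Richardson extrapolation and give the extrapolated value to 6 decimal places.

-0.240150

The method has order 2: 2^2 = 4.
4 × (-0.2404108554) = -0.9616434216; subtract (-0.2411940813) → -0.7204493403
(4 × (-0.2404108554) − (-0.2411940813))/(4 − 1) = -0.2401497801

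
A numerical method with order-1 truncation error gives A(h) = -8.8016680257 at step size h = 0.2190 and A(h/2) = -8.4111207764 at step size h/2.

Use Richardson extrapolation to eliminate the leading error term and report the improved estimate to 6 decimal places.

Leading term ∝ h^1; use weight 2 = 2^1.
Top: 2(-8.4111207764) − (-8.8016680257) = -8.0205735271
Denominator 2 − 1 = 1.
(2 × (-8.4111207764) − (-8.8016680257))/(2 − 1) = -8.0205735271

-8.020574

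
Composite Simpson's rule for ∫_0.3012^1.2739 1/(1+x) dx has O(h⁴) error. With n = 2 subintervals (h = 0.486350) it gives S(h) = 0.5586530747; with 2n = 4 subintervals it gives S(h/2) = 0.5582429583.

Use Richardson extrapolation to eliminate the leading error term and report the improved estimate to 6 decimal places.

Method order is 4; weight 2^4 = 16.
A(h/2) − A(h) = 0.5582429583 − 0.5586530747 = -0.0004101164
Correction (A(h/2) − A(h))/(16 − 1) = (-0.0004101164)/15 = -0.0000273411
R = A(h/2) + (A(h/2) − A(h))/15 = 0.5582429583 − 0.0000273411 = 0.5582156172
Gap between inputs: 4.101e-04; correction applied: −0.0000273411.

0.558216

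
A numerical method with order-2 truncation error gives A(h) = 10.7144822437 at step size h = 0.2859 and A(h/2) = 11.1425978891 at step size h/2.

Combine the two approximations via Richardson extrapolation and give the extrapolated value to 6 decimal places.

Error is O(h^2); halving h shrinks it by 2^2 = 4.
Numerator 4×A(h/2) − A(h) = 4×11.1425978891 − 10.7144822437 = 33.8559093127
Divide by 2^2 − 1 = 3.
33.8559093127 ÷ 3 = 11.2853031042
Shift from A(h/2): +0.1427052151.

11.285303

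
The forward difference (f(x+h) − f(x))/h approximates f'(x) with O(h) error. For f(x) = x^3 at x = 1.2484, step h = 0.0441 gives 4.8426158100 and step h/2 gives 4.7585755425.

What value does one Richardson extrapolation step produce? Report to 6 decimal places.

4.674535

Error is O(h^1); halving h shrinks it by 2^1 = 2.
Top: 2(4.7585755425) − (4.8426158100) = 4.6745352750
4.6745352750 ÷ 1 = 4.6745352750
Correction |R − A(h/2)| = 8.404e-02; gap |A(h/2) − A(h)| = 8.404e-02.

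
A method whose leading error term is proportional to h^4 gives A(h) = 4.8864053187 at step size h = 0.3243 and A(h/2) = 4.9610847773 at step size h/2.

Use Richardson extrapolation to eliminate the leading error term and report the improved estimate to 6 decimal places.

4.966063

r = 4: numerator weight 16, denominator 15.
2^4·A(h/2) = 79.3773564368; minus A(h) gives 74.4909511181.
Divide by 2^4 − 1 = 15.
74.4909511181 ÷ 15 = 4.9660634079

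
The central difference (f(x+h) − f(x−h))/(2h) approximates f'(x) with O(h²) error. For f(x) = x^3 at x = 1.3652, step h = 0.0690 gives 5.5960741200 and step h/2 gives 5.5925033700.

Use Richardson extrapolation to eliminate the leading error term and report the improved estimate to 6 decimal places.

r = 2: numerator weight 4, denominator 3.
Weighted: 22.3700134800 − 5.5960741200 = 16.7739393600
Extrapolated: 16.7739393600 / 3 = 5.5913131200

5.591313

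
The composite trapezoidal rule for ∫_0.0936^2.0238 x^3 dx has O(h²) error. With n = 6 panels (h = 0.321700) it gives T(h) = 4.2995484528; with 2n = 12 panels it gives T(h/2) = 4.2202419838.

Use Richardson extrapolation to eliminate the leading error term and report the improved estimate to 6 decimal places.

With r = 2 the leading error scales as h^2, so the weight is 2^2 = 4.
4×4.2202419838 − 4.2995484528 = 12.5814194824
Denominator 4 − 1 = 3.
Result: 4.1938064941

4.193806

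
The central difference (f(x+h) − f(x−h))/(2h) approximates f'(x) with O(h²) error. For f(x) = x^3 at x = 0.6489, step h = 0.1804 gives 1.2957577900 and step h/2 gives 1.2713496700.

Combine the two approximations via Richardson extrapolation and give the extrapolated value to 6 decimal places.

1.263214

r = 2: numerator weight 4, denominator 3.
Numerator 4·A(h/2) − A(h) = 4·1.2713496700 − 1.2957577900 = 3.7896408900
R = 3.7896408900/3 = 1.2632136300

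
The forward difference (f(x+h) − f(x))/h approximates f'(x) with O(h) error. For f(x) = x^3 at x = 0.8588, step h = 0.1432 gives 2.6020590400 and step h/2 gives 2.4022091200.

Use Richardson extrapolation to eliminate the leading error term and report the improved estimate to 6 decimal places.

2.202359

Method order is 1; weight 2^1 = 2.
Numerator 2·A(h/2) − A(h) = 2·2.4022091200 − 2.6020590400 = 2.2023592000
2.2023592000 ÷ 1 = 2.2023592000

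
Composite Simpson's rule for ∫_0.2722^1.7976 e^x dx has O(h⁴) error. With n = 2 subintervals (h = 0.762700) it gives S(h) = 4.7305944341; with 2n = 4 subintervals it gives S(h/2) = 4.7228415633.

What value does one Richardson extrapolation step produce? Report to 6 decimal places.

The method has order 4: 2^4 = 16.
Difference of the inputs: 4.7228415633 − 4.7305944341 = -0.0077528708
Correction (A(h/2) − A(h))/(16 − 1) = (-0.0077528708)/15 = -0.0005168581
R = A(h/2) + (A(h/2) − A(h))/15 = 4.7228415633 − 0.0005168581 = 4.7223247052
Shift from A(h/2): −0.0005168581.

4.722325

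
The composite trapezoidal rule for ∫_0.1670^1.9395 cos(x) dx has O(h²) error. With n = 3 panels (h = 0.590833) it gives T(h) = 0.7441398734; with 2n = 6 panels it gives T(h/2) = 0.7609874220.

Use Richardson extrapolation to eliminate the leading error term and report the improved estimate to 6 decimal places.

Method order is 2; weight 2^2 = 4.
Numerator 4×A(h/2) − A(h) = 4×0.7609874220 − 0.7441398734 = 2.2998098146
Denominator 4 − 1 = 3.
(4×0.7609874220 − 0.7441398734)/(4 − 1) = 0.7666032715

0.766603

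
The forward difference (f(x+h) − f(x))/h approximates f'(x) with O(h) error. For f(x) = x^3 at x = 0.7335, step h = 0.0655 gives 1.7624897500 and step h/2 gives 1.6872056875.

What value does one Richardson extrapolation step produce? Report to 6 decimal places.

Order 1 gives 2^r = 2 and 2^r − 1 = 1.
2 × 1.6872056875 = 3.3744113750; 3.3744113750 − 1.7624897500 = 1.6119216250
Divide by 2^1 − 1 = 1.
Result: 1.6119216250

1.611922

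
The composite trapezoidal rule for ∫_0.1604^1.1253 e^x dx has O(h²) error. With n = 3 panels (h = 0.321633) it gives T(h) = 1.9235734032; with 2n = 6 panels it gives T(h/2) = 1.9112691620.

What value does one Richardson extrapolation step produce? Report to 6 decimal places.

Leading term ∝ h^2; use weight 4 = 2^2.
Difference of the inputs: 1.9112691620 − 1.9235734032 = -0.0123042412
Divide by 2^2 − 1 = 3: (-0.0123042412)/3 = -0.0041014137
R = A(h/2) + (A(h/2) − A(h))/3 = 1.9112691620 − 0.0041014137 = 1.9071677483
Correction |R − A(h/2)| = 4.101e-03; gap |A(h/2) − A(h)| = 1.230e-02.

1.907168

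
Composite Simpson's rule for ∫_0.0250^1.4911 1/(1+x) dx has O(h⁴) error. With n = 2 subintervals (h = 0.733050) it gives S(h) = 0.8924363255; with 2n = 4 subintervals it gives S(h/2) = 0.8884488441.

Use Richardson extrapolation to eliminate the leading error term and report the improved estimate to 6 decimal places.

The method has order 4: 2^4 = 16.
16×0.8884488441 = 14.2151815056; subtract 0.8924363255 → 13.3227451801
Divide by 2^4 − 1 = 15.
(16×0.8884488441 − 0.8924363255)/(16 − 1) = 0.8881830120

0.888183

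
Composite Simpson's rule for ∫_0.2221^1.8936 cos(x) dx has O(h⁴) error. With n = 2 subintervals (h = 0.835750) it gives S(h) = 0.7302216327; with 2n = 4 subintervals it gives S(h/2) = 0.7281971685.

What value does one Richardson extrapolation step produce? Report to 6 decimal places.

0.728062

r = 4, so 2^r = 16.
16·0.7281971685 − 0.7302216327 = 10.9209330633
R = 10.9209330633/15 = 0.7280622042
Correction |R − A(h/2)| = 1.350e-04; gap |A(h/2) − A(h)| = 2.024e-03.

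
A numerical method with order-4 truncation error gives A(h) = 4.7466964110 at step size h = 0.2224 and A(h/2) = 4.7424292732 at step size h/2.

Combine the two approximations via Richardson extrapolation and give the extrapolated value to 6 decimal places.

4.742145

Method order is 4; weight 2^4 = 16.
16×4.7424292732 = 75.8788683712; subtract 4.7466964110 → 71.1321719602
Divide by 2^4 − 1 = 15.
71.1321719602 ÷ 15 = 4.7421447973
Shift from A(h/2): −0.0002844759.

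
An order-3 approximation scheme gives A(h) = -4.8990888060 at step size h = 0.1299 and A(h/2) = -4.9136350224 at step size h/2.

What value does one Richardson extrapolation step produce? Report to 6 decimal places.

-4.915713

Method order is 3; weight 2^3 = 8.
Numerator 8·A(h/2) − A(h) = 8·(-4.9136350224) − (-4.8990888060) = -34.4099913732
(-34.4099913732) ÷ 7 = -4.9157130533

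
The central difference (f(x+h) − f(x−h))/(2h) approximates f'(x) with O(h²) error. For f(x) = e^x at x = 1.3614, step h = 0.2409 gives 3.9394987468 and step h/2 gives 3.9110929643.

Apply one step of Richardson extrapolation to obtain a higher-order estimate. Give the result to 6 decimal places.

3.901624

Error is O(h^2); halving h shrinks it by 2^2 = 4.
Numerator 4 × A(h/2) − A(h) = 4 × 3.9110929643 − 3.9394987468 = 11.7048731104
Divide by 2^2 − 1 = 3.
Result: 3.9016243701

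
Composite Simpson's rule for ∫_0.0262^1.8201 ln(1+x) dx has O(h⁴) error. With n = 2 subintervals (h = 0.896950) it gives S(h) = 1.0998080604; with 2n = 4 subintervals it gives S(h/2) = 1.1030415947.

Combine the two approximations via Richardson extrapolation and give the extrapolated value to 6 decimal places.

The method has order 4: 2^4 = 16.
16 × 1.1030415947 = 17.6486655152; subtract 1.0998080604 → 16.5488574548
Divide by 2^4 − 1 = 15.
16.5488574548 ÷ 15 = 1.1032571637
Gap between inputs: 3.234e-03; correction applied: +0.0002155690.

1.103257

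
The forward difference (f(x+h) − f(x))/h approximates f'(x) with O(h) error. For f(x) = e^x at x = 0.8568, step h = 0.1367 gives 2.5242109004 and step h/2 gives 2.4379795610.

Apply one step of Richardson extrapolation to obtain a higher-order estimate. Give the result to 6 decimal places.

2.351748

r = 1, so 2^r = 2.
2·2.4379795610 − 2.5242109004 = 2.3517482216
2.3517482216 ÷ 1 = 2.3517482216
Gap between inputs: 8.623e-02; correction applied: −0.0862313394.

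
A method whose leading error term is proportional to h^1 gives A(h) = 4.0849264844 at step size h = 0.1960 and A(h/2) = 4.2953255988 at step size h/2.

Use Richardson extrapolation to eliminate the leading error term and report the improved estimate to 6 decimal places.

4.505725

r = 1, so 2^r = 2.
2^1*A(h/2) = 8.5906511976; minus A(h) gives 4.5057247132.
(2*4.2953255988 − 4.0849264844)/(2 − 1) = 4.5057247132
Shift from A(h/2): +0.2103991144.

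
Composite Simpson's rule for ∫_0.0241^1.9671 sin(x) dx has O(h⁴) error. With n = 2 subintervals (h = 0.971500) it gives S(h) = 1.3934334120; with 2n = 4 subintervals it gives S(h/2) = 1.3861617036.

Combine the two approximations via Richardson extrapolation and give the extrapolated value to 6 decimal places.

Leading term ∝ h^4; use weight 16 = 2^4.
A(h/2) − A(h) = 1.3861617036 − 1.3934334120 = -0.0072717084
Correction (A(h/2) − A(h))/(16 − 1) = (-0.0072717084)/15 = -0.0004847806
R = 1.3861617036 − 0.0004847806 = 1.3856769230
Gap between inputs: 7.272e-03; correction applied: −0.0004847806.

1.385677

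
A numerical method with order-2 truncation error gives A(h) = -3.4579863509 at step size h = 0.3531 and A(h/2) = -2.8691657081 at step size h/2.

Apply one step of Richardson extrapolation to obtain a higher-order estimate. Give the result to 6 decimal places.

With r = 2 the leading error scales as h^2, so the weight is 2^2 = 4.
4*(-2.8691657081) − (-3.4579863509) = -8.0186764815
Extrapolated: (-8.0186764815) / 3 = -2.6728921605

-2.672892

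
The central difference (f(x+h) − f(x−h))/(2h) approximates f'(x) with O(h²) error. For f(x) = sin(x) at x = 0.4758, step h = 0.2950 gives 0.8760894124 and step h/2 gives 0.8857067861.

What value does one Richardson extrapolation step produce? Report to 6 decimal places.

r = 2, so 2^r = 4.
Numerator 4 × A(h/2) − A(h) = 4 × 0.8857067861 − 0.8760894124 = 2.6667377320
(4 × 0.8857067861 − 0.8760894124)/(4 − 1) = 0.8889125773
Shift from A(h/2): +0.0032057912.

0.888913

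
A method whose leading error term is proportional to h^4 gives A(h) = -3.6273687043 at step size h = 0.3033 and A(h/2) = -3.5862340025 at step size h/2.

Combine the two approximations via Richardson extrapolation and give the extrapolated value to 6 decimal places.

r = 4: numerator weight 16, denominator 15.
A(h/2) − A(h) = -3.5862340025 − (-3.6273687043) = 0.0411347018
Correction (A(h/2) − A(h))/(16 − 1) = 0.0411347018/15 = 0.0027423135
R = -3.5862340025 + 0.0027423135 = -3.5834916890

-3.583492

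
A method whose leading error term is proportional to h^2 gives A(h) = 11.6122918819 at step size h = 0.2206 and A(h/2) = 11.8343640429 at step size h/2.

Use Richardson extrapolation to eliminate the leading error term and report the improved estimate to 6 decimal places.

11.908388

Method order is 2; weight 2^2 = 4.
4·11.8343640429 − 11.6122918819 = 35.7251642897
(4·11.8343640429 − 11.6122918819)/(4 − 1) = 11.9083880966
Gap between inputs: 2.221e-01; correction applied: +0.0740240537.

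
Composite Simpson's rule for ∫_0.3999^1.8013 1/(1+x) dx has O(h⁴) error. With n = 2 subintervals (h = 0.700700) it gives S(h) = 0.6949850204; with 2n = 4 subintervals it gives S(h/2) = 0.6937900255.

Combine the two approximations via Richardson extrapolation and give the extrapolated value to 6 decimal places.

0.693710

Method order is 4; weight 2^4 = 16.
16×0.6937900255 = 11.1006404080; subtract 0.6949850204 → 10.4056553876
Extrapolated: 10.4056553876 / 15 = 0.6937103592
Gap between inputs: 1.195e-03; correction applied: −0.0000796663.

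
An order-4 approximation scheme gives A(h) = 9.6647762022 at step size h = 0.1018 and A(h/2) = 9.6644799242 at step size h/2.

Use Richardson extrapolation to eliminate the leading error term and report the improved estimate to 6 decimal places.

r = 4, so 2^r = 16.
16·9.6644799242 = 154.6316787872; 154.6316787872 − 9.6647762022 = 144.9669025850
Divide by 2^4 − 1 = 15.
So the Richardson estimate is 9.6644601723.
Shift from A(h/2): −0.0000197519.

9.664460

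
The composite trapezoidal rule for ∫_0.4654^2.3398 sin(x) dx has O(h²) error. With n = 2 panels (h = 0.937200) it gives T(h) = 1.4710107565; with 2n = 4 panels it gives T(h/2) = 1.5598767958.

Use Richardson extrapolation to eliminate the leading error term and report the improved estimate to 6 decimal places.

1.589499

r = 2: numerator weight 4, denominator 3.
Top: 4(1.5598767958) − (1.4710107565) = 4.7684964267
Denominator 4 − 1 = 3.
R = 4.7684964267/3 = 1.5894988089
Correction |R − A(h/2)| = 2.962e-02; gap |A(h/2) − A(h)| = 8.887e-02.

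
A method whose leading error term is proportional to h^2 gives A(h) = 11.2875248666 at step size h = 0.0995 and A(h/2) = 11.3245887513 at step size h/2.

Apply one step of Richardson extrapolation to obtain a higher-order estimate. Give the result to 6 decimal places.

Method order is 2; weight 2^2 = 4.
Difference of the inputs: 11.3245887513 − 11.2875248666 = 0.0370638847
Correction (A(h/2) − A(h))/(4 − 1) = 0.0370638847/3 = 0.0123546282
R = A(h/2) + (A(h/2) − A(h))/3 = 11.3245887513 + 0.0123546282 = 11.3369433795

11.336943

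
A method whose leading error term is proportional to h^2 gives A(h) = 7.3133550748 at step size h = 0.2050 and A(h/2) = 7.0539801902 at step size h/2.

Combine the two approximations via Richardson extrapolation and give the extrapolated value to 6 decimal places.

6.967522

The method has order 2: 2^2 = 4.
Numerator 4*A(h/2) − A(h) = 4*7.0539801902 − 7.3133550748 = 20.9025656860
Divide by 2^2 − 1 = 3.
20.9025656860 ÷ 3 = 6.9675218953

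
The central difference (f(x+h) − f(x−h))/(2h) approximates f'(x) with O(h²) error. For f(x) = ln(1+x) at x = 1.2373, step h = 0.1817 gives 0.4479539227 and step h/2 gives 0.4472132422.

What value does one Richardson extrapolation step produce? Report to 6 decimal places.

With r = 2 the leading error scales as h^2, so the weight is 2^2 = 4.
4·0.4472132422 − 0.4479539227 = 1.3408990461
R = 1.3408990461/3 = 0.4469663487

0.446966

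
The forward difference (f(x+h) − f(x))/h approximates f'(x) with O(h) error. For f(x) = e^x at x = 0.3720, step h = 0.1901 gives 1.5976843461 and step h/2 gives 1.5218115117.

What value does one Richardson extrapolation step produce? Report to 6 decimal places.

Error is O(h^1); halving h shrinks it by 2^1 = 2.
2×1.5218115117 = 3.0436230234; 3.0436230234 − 1.5976843461 = 1.4459386773
R = 1.4459386773/1 = 1.4459386773
Shift from A(h/2): −0.0758728344.

1.445939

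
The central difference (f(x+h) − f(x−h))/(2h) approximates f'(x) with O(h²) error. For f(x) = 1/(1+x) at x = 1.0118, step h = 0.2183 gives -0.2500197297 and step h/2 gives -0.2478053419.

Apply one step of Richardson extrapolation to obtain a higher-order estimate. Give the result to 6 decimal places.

-0.247067

With r = 2 the leading error scales as h^2, so the weight is 2^2 = 4.
4 × (-0.2478053419) = -0.9912213676; subtract (-0.2500197297) → -0.7412016379
(4 × (-0.2478053419) − (-0.2500197297))/(4 − 1) = -0.2470672126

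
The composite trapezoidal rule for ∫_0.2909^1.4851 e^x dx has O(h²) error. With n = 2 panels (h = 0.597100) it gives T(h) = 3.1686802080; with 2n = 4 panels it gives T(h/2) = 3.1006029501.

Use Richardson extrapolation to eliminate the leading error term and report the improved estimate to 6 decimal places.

3.077911

Leading term ∝ h^2; use weight 4 = 2^2.
Top: 4(3.1006029501) − (3.1686802080) = 9.2337315924
Divide by 2^2 − 1 = 3.
Result: 3.0779105308
Gap between inputs: 6.808e-02; correction applied: −0.0226924193.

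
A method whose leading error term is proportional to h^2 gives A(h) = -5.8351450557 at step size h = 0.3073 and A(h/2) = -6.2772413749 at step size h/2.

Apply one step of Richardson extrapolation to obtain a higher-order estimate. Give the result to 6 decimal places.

-6.424607

With r = 2 the leading error scales as h^2, so the weight is 2^2 = 4.
A(h/2) − A(h) = -6.2772413749 − (-5.8351450557) = -0.4420963192
Divide by 2^2 − 1 = 3: (-0.4420963192)/3 = -0.1473654397
R = A(h/2) + (A(h/2) − A(h))/3 = -6.2772413749 − 0.1473654397 = -6.4246068146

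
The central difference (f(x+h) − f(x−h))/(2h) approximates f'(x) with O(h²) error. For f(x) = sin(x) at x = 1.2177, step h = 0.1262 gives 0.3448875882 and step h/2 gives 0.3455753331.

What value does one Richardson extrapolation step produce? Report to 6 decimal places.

Method order is 2; weight 2^2 = 4.
4 × 0.3455753331 = 1.3823013324; 1.3823013324 − 0.3448875882 = 1.0374137442
R = 1.0374137442/3 = 0.3458045814
Shift from A(h/2): +0.0002292483.

0.345805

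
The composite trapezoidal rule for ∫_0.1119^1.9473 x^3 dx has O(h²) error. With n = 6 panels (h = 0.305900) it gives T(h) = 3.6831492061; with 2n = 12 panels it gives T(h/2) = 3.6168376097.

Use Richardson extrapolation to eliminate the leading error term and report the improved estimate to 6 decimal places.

r = 2: numerator weight 4, denominator 3.
Numerator 4·A(h/2) − A(h) = 4·3.6168376097 − 3.6831492061 = 10.7842012327
Divide by 2^2 − 1 = 3.
Result: 3.5947337442
Shift from A(h/2): −0.0221038655.

3.594734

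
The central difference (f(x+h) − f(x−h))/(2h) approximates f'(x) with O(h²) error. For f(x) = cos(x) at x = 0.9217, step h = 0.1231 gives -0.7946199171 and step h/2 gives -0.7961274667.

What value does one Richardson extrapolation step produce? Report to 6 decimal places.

Error is O(h^2); halving h shrinks it by 2^2 = 4.
Top: 4(-0.7961274667) − (-0.7946199171) = -2.3898899497
Extrapolated: (-2.3898899497) / 3 = -0.7966299832

-0.796630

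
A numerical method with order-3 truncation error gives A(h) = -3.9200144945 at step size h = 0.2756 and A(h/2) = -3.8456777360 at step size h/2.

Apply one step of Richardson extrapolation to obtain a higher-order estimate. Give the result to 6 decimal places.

Method order is 3; weight 2^3 = 8.
Top: 8(-3.8456777360) − (-3.9200144945) = -26.8454073935
Denominator 8 − 1 = 7.
Extrapolated: (-26.8454073935) / 7 = -3.8350581991
Correction |R − A(h/2)| = 1.062e-02; gap |A(h/2) − A(h)| = 7.434e-02.

-3.835058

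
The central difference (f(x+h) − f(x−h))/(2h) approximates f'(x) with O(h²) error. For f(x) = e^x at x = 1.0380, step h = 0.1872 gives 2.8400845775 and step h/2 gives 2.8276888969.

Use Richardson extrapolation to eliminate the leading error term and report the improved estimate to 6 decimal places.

2.823557

With r = 2 the leading error scales as h^2, so the weight is 2^2 = 4.
2^2*A(h/2) = 11.3107555876; minus A(h) gives 8.4706710101.
Divide by 2^2 − 1 = 3.
Extrapolated: 8.4706710101 / 3 = 2.8235570034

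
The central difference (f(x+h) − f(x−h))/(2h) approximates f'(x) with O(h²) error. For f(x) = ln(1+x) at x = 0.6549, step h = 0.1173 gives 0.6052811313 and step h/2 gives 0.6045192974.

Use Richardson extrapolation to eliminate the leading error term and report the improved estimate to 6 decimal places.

0.604265

With r = 2 the leading error scales as h^2, so the weight is 2^2 = 4.
Numerator 4 × A(h/2) − A(h) = 4 × 0.6045192974 − 0.6052811313 = 1.8127960583
Denominator 4 − 1 = 3.
So the Richardson estimate is 0.6042653528.
Shift from A(h/2): −0.0002539446.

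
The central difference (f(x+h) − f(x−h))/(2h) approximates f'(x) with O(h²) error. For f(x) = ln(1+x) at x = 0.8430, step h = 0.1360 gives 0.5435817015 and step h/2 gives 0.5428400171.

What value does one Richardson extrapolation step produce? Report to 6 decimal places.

0.542593

The method has order 2: 2^2 = 4.
4 × 0.5428400171 = 2.1713600684; subtract 0.5435817015 → 1.6277783669
Denominator 4 − 1 = 3.
1.6277783669 ÷ 3 = 0.5425927890
Gap between inputs: 7.417e-04; correction applied: −0.0002472281.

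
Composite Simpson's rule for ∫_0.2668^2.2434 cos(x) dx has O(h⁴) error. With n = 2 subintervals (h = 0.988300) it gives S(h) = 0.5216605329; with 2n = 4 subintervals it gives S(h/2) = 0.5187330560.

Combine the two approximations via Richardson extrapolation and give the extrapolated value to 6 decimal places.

0.518538

Method order is 4; weight 2^4 = 16.
16×0.5187330560 = 8.2997288960; 8.2997288960 − 0.5216605329 = 7.7780683631
Divide by 2^4 − 1 = 15.
(16×0.5187330560 − 0.5216605329)/(16 − 1) = 0.5185378909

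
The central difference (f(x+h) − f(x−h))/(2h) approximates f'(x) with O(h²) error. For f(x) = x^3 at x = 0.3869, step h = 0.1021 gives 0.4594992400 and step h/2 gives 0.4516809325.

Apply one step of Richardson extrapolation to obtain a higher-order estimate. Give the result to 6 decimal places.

Error is O(h^2); halving h shrinks it by 2^2 = 4.
Numerator 4·A(h/2) − A(h) = 4·0.4516809325 − 0.4594992400 = 1.3472244900
Extrapolated: 1.3472244900 / 3 = 0.4490748300
Shift from A(h/2): −0.0026061025.

0.449075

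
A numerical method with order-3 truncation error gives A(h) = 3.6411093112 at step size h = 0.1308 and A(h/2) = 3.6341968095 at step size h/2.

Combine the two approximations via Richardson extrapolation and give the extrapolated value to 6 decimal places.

3.633209

With r = 3 the leading error scales as h^3, so the weight is 2^3 = 8.
8·3.6341968095 − 3.6411093112 = 25.4324651648
(8·3.6341968095 − 3.6411093112)/(8 − 1) = 3.6332093093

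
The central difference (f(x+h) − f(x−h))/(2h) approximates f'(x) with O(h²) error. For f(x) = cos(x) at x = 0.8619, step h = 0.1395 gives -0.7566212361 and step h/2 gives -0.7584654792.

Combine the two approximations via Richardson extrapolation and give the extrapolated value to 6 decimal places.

-0.759080

The method has order 2: 2^2 = 4.
Weighted: (-3.0338619168) − (-0.7566212361) = -2.2772406807
R = (-2.2772406807)/3 = -0.7590802269
Correction |R − A(h/2)| = 6.147e-04; gap |A(h/2) − A(h)| = 1.844e-03.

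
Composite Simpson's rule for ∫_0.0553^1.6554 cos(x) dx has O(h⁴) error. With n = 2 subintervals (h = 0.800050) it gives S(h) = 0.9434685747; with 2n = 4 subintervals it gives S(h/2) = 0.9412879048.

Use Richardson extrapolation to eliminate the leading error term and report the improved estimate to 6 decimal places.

r = 4: numerator weight 16, denominator 15.
2^4 × A(h/2) = 15.0606064768; minus A(h) gives 14.1171379021.
R = 14.1171379021/15 = 0.9411425268
Gap between inputs: 2.181e-03; correction applied: −0.0001453780.

0.941143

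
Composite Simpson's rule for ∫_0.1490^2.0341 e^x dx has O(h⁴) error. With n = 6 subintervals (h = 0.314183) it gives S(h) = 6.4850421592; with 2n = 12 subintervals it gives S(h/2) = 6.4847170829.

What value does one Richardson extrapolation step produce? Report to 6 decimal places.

6.484695

The method has order 4: 2^4 = 16.
16·6.4847170829 = 103.7554733264; subtract 6.4850421592 → 97.2704311672
Denominator 16 − 1 = 15.
So the Richardson estimate is 6.4846954111.
Gap between inputs: 3.251e-04; correction applied: −0.0000216718.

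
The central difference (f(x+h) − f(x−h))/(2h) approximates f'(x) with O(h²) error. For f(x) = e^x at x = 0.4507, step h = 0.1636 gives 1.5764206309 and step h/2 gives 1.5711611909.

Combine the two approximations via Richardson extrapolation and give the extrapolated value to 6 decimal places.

Leading term ∝ h^2; use weight 4 = 2^2.
4·1.5711611909 = 6.2846447636; 6.2846447636 − 1.5764206309 = 4.7082241327
4.7082241327 ÷ 3 = 1.5694080442

1.569408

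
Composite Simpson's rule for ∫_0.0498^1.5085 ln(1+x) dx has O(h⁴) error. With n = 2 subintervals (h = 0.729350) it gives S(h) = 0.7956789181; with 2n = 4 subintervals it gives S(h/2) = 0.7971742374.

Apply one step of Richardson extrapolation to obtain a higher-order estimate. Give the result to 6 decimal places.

0.797274

With r = 4 the leading error scales as h^4, so the weight is 2^4 = 16.
16 × 0.7971742374 = 12.7547877984; subtract 0.7956789181 → 11.9591088803
Divide by 2^4 − 1 = 15.
Extrapolated: 11.9591088803 / 15 = 0.7972739254
Shift from A(h/2): +0.0000996880.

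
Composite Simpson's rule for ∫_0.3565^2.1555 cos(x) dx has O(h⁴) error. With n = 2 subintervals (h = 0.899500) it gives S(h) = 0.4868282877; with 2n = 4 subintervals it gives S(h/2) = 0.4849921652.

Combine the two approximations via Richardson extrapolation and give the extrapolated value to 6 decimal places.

r = 4, so 2^r = 16.
Top: 16(0.4849921652) − (0.4868282877) = 7.2730463555
R = 7.2730463555/15 = 0.4848697570

0.484870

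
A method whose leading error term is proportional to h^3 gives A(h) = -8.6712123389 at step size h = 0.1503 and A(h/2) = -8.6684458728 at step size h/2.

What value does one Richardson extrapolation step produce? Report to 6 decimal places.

Order 3 gives 2^r = 8 and 2^r − 1 = 7.
Top: 8(-8.6684458728) − (-8.6712123389) = -60.6763546435
Extrapolated: (-60.6763546435) / 7 = -8.6680506634
Shift from A(h/2): +0.0003952094.

-8.668051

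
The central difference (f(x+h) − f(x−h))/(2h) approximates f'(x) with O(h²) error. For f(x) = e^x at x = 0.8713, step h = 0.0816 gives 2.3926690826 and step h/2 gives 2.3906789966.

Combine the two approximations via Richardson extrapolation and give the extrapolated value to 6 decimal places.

Leading term ∝ h^2; use weight 4 = 2^2.
A(h/2) − A(h) = 2.3906789966 − 2.3926690826 = -0.0019900860
Divide by 2^2 − 1 = 3: (-0.0019900860)/3 = -0.0006633620
R = A(h/2) + (A(h/2) − A(h))/3 = 2.3906789966 − 0.0006633620 = 2.3900156346
Shift from A(h/2): −0.0006633620.

2.390016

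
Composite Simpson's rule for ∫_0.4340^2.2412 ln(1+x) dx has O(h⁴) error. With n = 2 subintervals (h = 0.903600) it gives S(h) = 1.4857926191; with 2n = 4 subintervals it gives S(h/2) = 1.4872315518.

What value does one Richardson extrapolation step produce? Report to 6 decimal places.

The method has order 4: 2^4 = 16.
16·1.4872315518 = 23.7957048288; 23.7957048288 − 1.4857926191 = 22.3099122097
22.3099122097 ÷ 15 = 1.4873274806
Gap between inputs: 1.439e-03; correction applied: +0.0000959288.

1.487327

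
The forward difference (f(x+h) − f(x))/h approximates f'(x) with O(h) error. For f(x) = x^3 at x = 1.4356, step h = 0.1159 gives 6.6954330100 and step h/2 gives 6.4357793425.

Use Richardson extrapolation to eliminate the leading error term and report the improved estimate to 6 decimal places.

Method order is 1; weight 2^1 = 2.
Top: 2(6.4357793425) − (6.6954330100) = 6.1761256750
R = 6.1761256750/1 = 6.1761256750
Correction |R − A(h/2)| = 2.597e-01; gap |A(h/2) − A(h)| = 2.597e-01.

6.176126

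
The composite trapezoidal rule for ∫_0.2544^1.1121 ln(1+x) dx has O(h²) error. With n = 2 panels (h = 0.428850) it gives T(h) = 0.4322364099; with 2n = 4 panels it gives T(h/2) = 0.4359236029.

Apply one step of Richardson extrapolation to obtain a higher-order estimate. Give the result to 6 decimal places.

Order 2 gives 2^r = 4 and 2^r − 1 = 3.
4×0.4359236029 = 1.7436944116; subtract 0.4322364099 → 1.3114580017
Extrapolated: 1.3114580017 / 3 = 0.4371526672

0.437153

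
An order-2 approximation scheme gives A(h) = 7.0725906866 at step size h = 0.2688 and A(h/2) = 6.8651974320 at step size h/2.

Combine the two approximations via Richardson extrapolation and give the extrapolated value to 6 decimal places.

6.796066

The method has order 2: 2^2 = 4.
Numerator 4×A(h/2) − A(h) = 4×6.8651974320 − 7.0725906866 = 20.3881990414
Divide by 2^2 − 1 = 3.
20.3881990414 ÷ 3 = 6.7960663471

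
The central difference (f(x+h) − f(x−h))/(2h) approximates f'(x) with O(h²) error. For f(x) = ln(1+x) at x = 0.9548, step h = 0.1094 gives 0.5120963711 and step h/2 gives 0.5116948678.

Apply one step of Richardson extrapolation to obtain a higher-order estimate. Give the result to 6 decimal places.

Error is O(h^2); halving h shrinks it by 2^2 = 4.
Weighted: 2.0467794712 − 0.5120963711 = 1.5346831001
Divide by 2^2 − 1 = 3.
R = 1.5346831001/3 = 0.5115610334

0.511561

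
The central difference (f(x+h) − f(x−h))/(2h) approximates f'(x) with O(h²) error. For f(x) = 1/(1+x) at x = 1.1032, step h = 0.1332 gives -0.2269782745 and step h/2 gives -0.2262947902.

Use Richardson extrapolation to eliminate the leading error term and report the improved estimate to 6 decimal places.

Leading term ∝ h^2; use weight 4 = 2^2.
2^2 × A(h/2) = -0.9051791608; minus A(h) gives -0.6782008863.
Denominator 4 − 1 = 3.
Extrapolated: (-0.6782008863) / 3 = -0.2260669621

-0.226067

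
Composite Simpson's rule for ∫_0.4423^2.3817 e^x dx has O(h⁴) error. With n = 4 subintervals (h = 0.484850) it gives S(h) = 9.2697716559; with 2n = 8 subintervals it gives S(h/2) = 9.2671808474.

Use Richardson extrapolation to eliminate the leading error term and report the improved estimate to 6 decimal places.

Order 4 gives 2^r = 16 and 2^r − 1 = 15.
Difference of the inputs: 9.2671808474 − 9.2697716559 = -0.0025908085
Correction (A(h/2) − A(h))/(16 − 1) = (-0.0025908085)/15 = -0.0001727206
R = 9.2671808474 − 0.0001727206 = 9.2670081268
Gap between inputs: 2.591e-03; correction applied: −0.0001727206.

9.267008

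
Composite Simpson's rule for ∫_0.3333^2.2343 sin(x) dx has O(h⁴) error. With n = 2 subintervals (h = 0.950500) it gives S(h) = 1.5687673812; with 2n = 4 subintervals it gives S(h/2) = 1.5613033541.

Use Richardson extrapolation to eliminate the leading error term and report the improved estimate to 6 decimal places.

With r = 4 the leading error scales as h^4, so the weight is 2^4 = 16.
A(h/2) − A(h) = 1.5613033541 − 1.5687673812 = -0.0074640271
Divide by 2^4 − 1 = 15: (-0.0074640271)/15 = -0.0004976018
R = A(h/2) + (A(h/2) − A(h))/15 = 1.5613033541 − 0.0004976018 = 1.5608057523
Correction |R − A(h/2)| = 4.976e-04; gap |A(h/2) − A(h)| = 7.464e-03.

1.560806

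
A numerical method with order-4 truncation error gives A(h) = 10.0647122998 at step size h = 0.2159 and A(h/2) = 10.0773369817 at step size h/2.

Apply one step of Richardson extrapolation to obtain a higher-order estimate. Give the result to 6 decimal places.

Order 4 gives 2^r = 16 and 2^r − 1 = 15.
Numerator 16×A(h/2) − A(h) = 16×10.0773369817 − 10.0647122998 = 151.1726794074
R = 151.1726794074/15 = 10.0781786272
Gap between inputs: 1.262e-02; correction applied: +0.0008416455.

10.078179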